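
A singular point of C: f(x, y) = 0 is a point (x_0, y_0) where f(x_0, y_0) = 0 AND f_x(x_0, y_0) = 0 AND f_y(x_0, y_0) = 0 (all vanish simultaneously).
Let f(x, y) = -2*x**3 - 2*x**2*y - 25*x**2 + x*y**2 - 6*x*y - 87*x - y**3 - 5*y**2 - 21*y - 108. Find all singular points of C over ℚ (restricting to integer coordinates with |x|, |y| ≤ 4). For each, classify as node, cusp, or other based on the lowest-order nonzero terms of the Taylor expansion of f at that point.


Singular points: {(-3, -3)}; classification: node.

Compute partial derivatives:
  f_x = -6*x**2 - 4*x*y - 50*x + y**2 - 6*y - 87.
  f_y = -2*x**2 + 2*x*y - 6*x - 3*y**2 - 10*y - 21.
Scan x_0 ∈ {−4, ..., 4}. For each x_0, f_y(x_0, y) is a polynomial in y; find its integer roots y ∈ {−4, ..., 4}, then test f_x and f at those candidates.
  x = -4: f_y(-4, y) = -3*y**2 - 18*y - 29; no integer root y with |y| ≤ 4.
  x = -3: f_y(-3, y) = -3*y**2 - 16*y - 21; vanishes at y ∈ {-3}. (-3, -3): f_x = 0, f = 0 — SINGULAR.
  x = -2: f_y(-2, y) = -3*y**2 - 14*y - 17; no integer root y with |y| ≤ 4.
  x = -1: f_y(-1, y) = -3*y**2 - 12*y - 17; no integer root y with |y| ≤ 4.
  x = 0: f_y(0, y) = -3*y**2 - 10*y - 21; no integer root y with |y| ≤ 4.
  x = 1: f_y(1, y) = -3*y**2 - 8*y - 29; no integer root y with |y| ≤ 4.
  x = 2: f_y(2, y) = -3*y**2 - 6*y - 41; no integer root y with |y| ≤ 4.
  x = 3: f_y(3, y) = -3*y**2 - 4*y - 57; no integer root y with |y| ≤ 4.
  x = 4: f_y(4, y) = -3*y**2 - 2*y - 77; no integer root y with |y| ≤ 4.
Only singular point on the grid: (-3, -3).
Classify: substitute x = -3 + u, y = -3 + v and expand: f = -2*u**3 - 2*u**2*v - u**2 + u*v**2 - v**3 + v**2.
No constant or linear terms (consistent with a singular point). Quadratic part: -u**2 + v**2. Cubic part: -2*u**3 - 2*u**2*v + u*v**2 - v**3.
The quadratic part v**2 - u**2 = (v − u)(v + u) splits into two distinct linear factors, so there are two distinct tangent lines y − -3 = ±(x − -3) — this is a node (ordinary double point).
Classification: node.


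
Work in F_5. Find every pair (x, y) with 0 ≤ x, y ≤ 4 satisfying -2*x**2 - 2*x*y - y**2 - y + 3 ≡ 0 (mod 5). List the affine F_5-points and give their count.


Affine F_5-points: {(2, 0), (3, 0), (3, 3), (4, 3)}; count = 4.

For each of the 25 pairs (x, y) ∈ F_5², evaluate f(x, y) mod 5. Record the zeros.
  x = 0: [0↦3, 1↦1, 2↦2, 3↦1, 4↦3]  zeros at y ∈ ∅
  x = 1: [0↦1, 1↦2, 2↦1, 3↦3, 4↦3]  zeros at y ∈ ∅
  x = 2: [0↦0, 1↦4, 2↦1, 3↦1, 4↦4]  zeros at y ∈ {0}
  x = 3: [0↦0, 1↦2, 2↦2, 3↦0, 4↦1]  zeros at y ∈ {0, 3}
  x = 4: [0↦1, 1↦1, 2↦4, 3↦0, 4↦4]  zeros at y ∈ {3}
Collecting zeros: affine points = {(2, 0), (3, 0), (3, 3), (4, 3)}.
Total count |C(F_5)_aff| = 4.


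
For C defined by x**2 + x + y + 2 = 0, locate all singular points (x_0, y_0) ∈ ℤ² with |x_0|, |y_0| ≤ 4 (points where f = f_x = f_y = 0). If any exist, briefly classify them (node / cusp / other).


No singular points in the scanned grid; C is smooth there.

Compute partial derivatives:
  f_x = 2*x + 1.
  f_y = 1.
f_y = 1 is a nonzero constant, so f_y never vanishes: no point (x, y) can satisfy f = f_x = f_y = 0. In particular no (x, y) ∈ {−4, ..., 4}² is singular; the curve is smooth.


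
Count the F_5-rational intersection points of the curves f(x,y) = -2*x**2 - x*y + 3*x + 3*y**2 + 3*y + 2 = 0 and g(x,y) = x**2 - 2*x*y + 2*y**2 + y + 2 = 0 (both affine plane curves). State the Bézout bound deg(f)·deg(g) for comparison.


Common zeros: {(2, 3)}; count = 1; Bézout bound = 4.

deg(f) = 2, deg(g) = 2, so Bézout bound = 4.
Scan x ∈ F_5. For each x, list the y ∈ F_5 with f(x, y) ≡ 0 and those with g(x, y) ≡ 0 (mod 5); the common zeros in that column are the intersection.
  x = 0: f ≡ 0 at y ∈ {2}; g ≡ 0 at y ∈ {1}; common: ∅.
  x = 1: f ≡ 0 at y ∈ ∅; g ≡ 0 at y ∈ ∅; common: ∅.
  x = 2: f ≡ 0 at y ∈ {0, 3}; g ≡ 0 at y ∈ {1, 3}; common: {3}.
  x = 3: f ≡ 0 at y ∈ {2, 3}; g ≡ 0 at y ∈ ∅; common: ∅.
  x = 4: f ≡ 0 at y ∈ ∅; g ≡ 0 at y ∈ {3}; common: ∅.
Collecting: common zeros = {(2, 3)}, so the count is 1.
Comparison with the Bézout bound: 1 ≤ 4 = deg(f)·deg(g), as expected for curves with no common component (the affine F_5-count falls short of the bound because intersections may lie at infinity, over extension fields, or carry multiplicity).


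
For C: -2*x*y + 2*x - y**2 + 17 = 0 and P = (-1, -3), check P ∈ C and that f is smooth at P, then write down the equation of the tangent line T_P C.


Tangent line at P: 8*x + 8*y + 32 = 0.

Step 1: f(-1, -3) = 0, so P lies on C.
Step 2: partial derivatives
  f_x(x, y) = 2 - 2*y, f_y(x, y) = -2*x - 2*y.
  f_x(P) = 8, f_y(P) = 8 (gradient nonzero, so P is smooth).
Step 3: tangent line at P: 8·(x − -1) + 8·(y − -3) = 0.
Expanding: 8*x + 8*y + 32 = 0.


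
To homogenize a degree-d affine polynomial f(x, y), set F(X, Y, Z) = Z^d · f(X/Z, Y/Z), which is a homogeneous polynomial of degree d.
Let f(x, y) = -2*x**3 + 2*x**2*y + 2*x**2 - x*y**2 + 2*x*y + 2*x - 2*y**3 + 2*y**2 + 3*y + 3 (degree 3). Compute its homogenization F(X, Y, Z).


F(X, Y, Z) = -2*X**3 + 2*X**2*Y + 2*X**2*Z - X*Y**2 + 2*X*Y*Z + 2*X*Z**2 - 2*Y**3 + 2*Y**2*Z + 3*Y*Z**2 + 3*Z**3

deg(f) = 3.
Substitute x = X/Z, y = Y/Z into f, then multiply by Z^3.
  monomial -2·x^3·y^0 ↦ -2·X^3·Y^0·Z^0.
  monomial 2·x^2·y^1 ↦ 2·X^2·Y^1·Z^0.
  monomial 2·x^2·y^0 ↦ 2·X^2·Y^0·Z^1.
  monomial -1·x^1·y^2 ↦ -1·X^1·Y^2·Z^0.
  monomial 2·x^1·y^1 ↦ 2·X^1·Y^1·Z^1.
  monomial 2·x^1·y^0 ↦ 2·X^1·Y^0·Z^2.
  monomial -2·x^0·y^3 ↦ -2·X^0·Y^3·Z^0.
  monomial 2·x^0·y^2 ↦ 2·X^0·Y^2·Z^1.
  monomial 3·x^0·y^1 ↦ 3·X^0·Y^1·Z^2.
  monomial 3·x^0·y^0 ↦ 3·X^0·Y^0·Z^3.
Collecting: F(X, Y, Z) = -2*X**3 + 2*X**2*Y + 2*X**2*Z - X*Y**2 + 2*X*Y*Z + 2*X*Z**2 - 2*Y**3 + 2*Y**2*Z + 3*Y*Z**2 + 3*Z**3.


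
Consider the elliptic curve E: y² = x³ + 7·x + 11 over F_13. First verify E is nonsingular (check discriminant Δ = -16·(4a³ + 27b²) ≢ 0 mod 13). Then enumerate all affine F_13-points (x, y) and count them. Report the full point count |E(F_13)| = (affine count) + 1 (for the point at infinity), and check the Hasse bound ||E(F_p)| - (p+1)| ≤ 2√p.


Affine points = {(4, 5), (4, 8), (6, 3), (6, 10), (7, 0), (9, 6), (9, 7), (12, 4), (12, 9)}; affine count = 9; |E(F_13)| = 10.

Discriminant check: Δ ∝ 4a³ + 27b² = 4·7³ + 27·11² = 4·343 + 27·121 ≡ 11 (mod 13). Nonzero ⇒ E is nonsingular.
For each x ∈ F_13, compute rhs = x³ + 7·x + 11 mod 13, then count y ∈ F_13 with y² ≡ rhs.
  x = 0: rhs = 11, matching y values: none (0 points).
  x = 1: rhs = 6, matching y values: none (0 points).
  x = 2: rhs = 7, matching y values: none (0 points).
  x = 3: rhs = 7, matching y values: none (0 points).
  x = 4: rhs = 12, matching y values: 5, 8 (2 points).
  x = 5: rhs = 2, matching y values: none (0 points).
  x = 6: rhs = 9, matching y values: 3, 10 (2 points).
  x = 7: rhs = 0, matching y values: 0 (1 points).
  x = 8: rhs = 7, matching y values: none (0 points).
  x = 9: rhs = 10, matching y values: 6, 7 (2 points).
  x = 10: rhs = 2, matching y values: none (0 points).
  x = 11: rhs = 2, matching y values: none (0 points).
  x = 12: rhs = 3, matching y values: 4, 9 (2 points).
Total affine count: 9.
Full point count |E(F_13)| = 9 + 1 = 10.
Hasse bound: |10 − (13+1)| = |-4| = 4 ≤ 2√13 ≈ 7.2111 ✓.


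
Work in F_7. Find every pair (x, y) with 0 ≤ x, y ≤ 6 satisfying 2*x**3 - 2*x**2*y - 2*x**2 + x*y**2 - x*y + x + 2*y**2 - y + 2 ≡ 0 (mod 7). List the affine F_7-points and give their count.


Affine F_7-points: {(1, 2), (1, 4), (3, 5), (6, 3), (6, 6)}; count = 5.

For each of the 49 pairs (x, y) ∈ F_7², evaluate f(x, y) mod 7. Record the zeros.
  x = 0: [0↦2, 1↦3, 2↦1, 3↦3, 4↦2, 5↦5, 6↦5]  zeros at y ∈ ∅
  x = 1: [0↦3, 1↦2, 2↦0, 3↦4, 4↦0, 5↦2, 6↦3]  zeros at y ∈ {2, 4}
  x = 2: [0↦5, 1↦5, 2↦6, 3↦1, 4↦4, 5↦1, 6↦6]  zeros at y ∈ ∅
  x = 3: [0↦6, 1↦3, 2↦3, 3↦6, 4↦5, 5↦0, 6↦5]  zeros at y ∈ {5}
  x = 4: [0↦4, 1↦1, 2↦3, 3↦3, 4↦1, 5↦4, 6↦5]  zeros at y ∈ ∅
  x = 5: [0↦4, 1↦4, 2↦4, 3↦4, 4↦4, 5↦4, 6↦4]  zeros at y ∈ ∅
  x = 6: [0↦4, 1↦3, 2↦4, 3↦0, 4↦5, 5↦5, 6↦0]  zeros at y ∈ {3, 6}
Collecting zeros: affine points = {(1, 2), (1, 4), (3, 5), (6, 3), (6, 6)}.
Total count |C(F_7)_aff| = 5.


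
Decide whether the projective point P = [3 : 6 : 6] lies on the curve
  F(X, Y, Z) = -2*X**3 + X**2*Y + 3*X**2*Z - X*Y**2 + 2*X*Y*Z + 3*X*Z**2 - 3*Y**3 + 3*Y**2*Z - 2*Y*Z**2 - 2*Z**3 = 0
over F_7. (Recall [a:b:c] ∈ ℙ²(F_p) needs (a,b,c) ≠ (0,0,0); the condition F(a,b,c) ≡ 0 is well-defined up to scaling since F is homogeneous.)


F(3,6,6) ≡ 3 (mod 7); P is NOT on the curve.

Evaluate F(3, 6, 6) term-by-term (mod 7).
  -2*X**3 ↦ -2·27·1·1 = -54
  X**2*Y ↦ 1·9·6·1 = 54
  3*X**2*Z ↦ 3·9·1·6 = 162
  -X*Y**2 ↦ -1·3·36·1 = -108
  2*X*Y*Z ↦ 2·3·6·6 = 216
  3*X*Z**2 ↦ 3·3·1·36 = 324
  -3*Y**3 ↦ -3·1·216·1 = -648
  3*Y**2*Z ↦ 3·1·36·6 = 648
  -2*Y*Z**2 ↦ -2·1·6·36 = -432
  -2*Z**3 ↦ -2·1·1·216 = -432
Sum: F(3, 6, 6) = (-54) + (54) + (162) + (-108) + (216) + (324) + (-648) + (648) + (-432) + (-432) = -270.
Reducing mod 7: -270 ≡ 3 (mod 7).
Since F(a, b, c) ≡ 3 ≠ 0 (mod 7), P does NOT lie on the curve.


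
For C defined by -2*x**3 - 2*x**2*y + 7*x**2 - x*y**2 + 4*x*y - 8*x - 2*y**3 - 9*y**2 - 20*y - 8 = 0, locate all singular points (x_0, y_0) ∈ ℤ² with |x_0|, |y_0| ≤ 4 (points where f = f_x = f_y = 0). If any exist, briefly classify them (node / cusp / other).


Singular points: {(2, -2)}; classification: node.

Compute partial derivatives:
  f_x = -6*x**2 - 4*x*y + 14*x - y**2 + 4*y - 8.
  f_y = -2*x**2 - 2*x*y + 4*x - 6*y**2 - 18*y - 20.
Scan x_0 ∈ {−4, ..., 4}. For each x_0, f_y(x_0, y) is a polynomial in y; find its integer roots y ∈ {−4, ..., 4}, then test f_x and f at those candidates.
  x = -4: f_y(-4, y) = -6*y**2 - 10*y - 68; no integer root y with |y| ≤ 4.
  x = -3: f_y(-3, y) = -6*y**2 - 12*y - 50; no integer root y with |y| ≤ 4.
  x = -2: f_y(-2, y) = -6*y**2 - 14*y - 36; no integer root y with |y| ≤ 4.
  x = -1: f_y(-1, y) = -6*y**2 - 16*y - 26; no integer root y with |y| ≤ 4.
  x = 0: f_y(0, y) = -6*y**2 - 18*y - 20; no integer root y with |y| ≤ 4.
  x = 1: f_y(1, y) = -6*y**2 - 20*y - 18; no integer root y with |y| ≤ 4.
  x = 2: f_y(2, y) = -6*y**2 - 22*y - 20; vanishes at y ∈ {-2}. (2, -2): f_x = 0, f = 0 — SINGULAR.
  x = 3: f_y(3, y) = -6*y**2 - 24*y - 26; no integer root y with |y| ≤ 4.
  x = 4: f_y(4, y) = -6*y**2 - 26*y - 36; no integer root y with |y| ≤ 4.
Only singular point on the grid: (2, -2).
Classify: substitute x = 2 + u, y = -2 + v and expand: f = -2*u**3 - 2*u**2*v - u**2 - u*v**2 - 2*v**3 + v**2.
No constant or linear terms (consistent with a singular point). Quadratic part: -u**2 + v**2. Cubic part: -2*u**3 - 2*u**2*v - u*v**2 - 2*v**3.
The quadratic part v**2 - u**2 = (v − u)(v + u) splits into two distinct linear factors, so there are two distinct tangent lines y − -2 = ±(x − 2) — this is a node (ordinary double point).
Classification: node.


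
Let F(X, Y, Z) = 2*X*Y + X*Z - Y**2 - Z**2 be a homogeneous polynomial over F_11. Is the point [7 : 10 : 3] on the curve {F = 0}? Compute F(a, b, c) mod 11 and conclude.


F(7,10,3) ≡ 8 (mod 11); P is NOT on the curve.

Evaluate F(7, 10, 3) term-by-term (mod 11).
  2*X*Y ↦ 2·7·10·1 = 140
  X*Z ↦ 1·7·1·3 = 21
  -Y**2 ↦ -1·1·100·1 = -100
  -Z**2 ↦ -1·1·1·9 = -9
Sum: F(7, 10, 3) = (140) + (21) + (-100) + (-9) = 52.
Reducing mod 11: 52 ≡ 8 (mod 11).
Since F(a, b, c) ≡ 8 ≠ 0 (mod 11), P does NOT lie on the curve.


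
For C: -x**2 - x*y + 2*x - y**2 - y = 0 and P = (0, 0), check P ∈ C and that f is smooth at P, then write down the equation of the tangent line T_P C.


Tangent line at P: 2*x - y = 0.

Step 1: f(0, 0) = 0, so P lies on C.
Step 2: partial derivatives
  f_x(x, y) = -2*x - y + 2, f_y(x, y) = -x - 2*y - 1.
  f_x(P) = 2, f_y(P) = -1 (gradient nonzero, so P is smooth).
Step 3: tangent line at P: 2·(x − 0) + -1·(y − 0) = 0.
Expanding: 2*x - y = 0.


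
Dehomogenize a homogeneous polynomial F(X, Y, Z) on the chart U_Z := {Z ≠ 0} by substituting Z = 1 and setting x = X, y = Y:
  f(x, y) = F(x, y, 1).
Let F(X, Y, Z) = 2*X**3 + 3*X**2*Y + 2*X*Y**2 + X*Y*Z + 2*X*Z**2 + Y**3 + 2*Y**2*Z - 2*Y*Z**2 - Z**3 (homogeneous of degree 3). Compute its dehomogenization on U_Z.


f(x, y) = 2*x**3 + 3*x**2*y + 2*x*y**2 + x*y + 2*x + y**3 + 2*y**2 - 2*y - 1

On U_Z we set Z = 1. Each monomial c·X^i·Y^j·Z^k in F becomes c·x^i·y^j·1^k = c·x^i·y^j.
Substituting Z = 1: F(X, Y, 1) = 2*x**3 + 3*x**2*y + 2*x*y**2 + x*y + 2*x + y**3 + 2*y**2 - 2*y - 1.
Note: deg(f) ≤ deg(F) = 3; strict inequality happens when F is divisible by Z (lost terms).


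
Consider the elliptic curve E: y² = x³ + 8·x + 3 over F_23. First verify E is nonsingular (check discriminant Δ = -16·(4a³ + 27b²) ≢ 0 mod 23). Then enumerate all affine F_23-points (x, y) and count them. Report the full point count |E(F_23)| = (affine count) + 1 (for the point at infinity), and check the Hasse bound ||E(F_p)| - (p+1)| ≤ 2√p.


Affine points = {(0, 7), (0, 16), (1, 9), (1, 14), (2, 2), (2, 21), (3, 10), (3, 13), (8, 2), (8, 21), (10, 5), (10, 18), (13, 2), (13, 21), (15, 5), (15, 18), (16, 8), (16, 15), (21, 5), (21, 18)}; affine count = 20; |E(F_23)| = 21.

Discriminant check: Δ ∝ 4a³ + 27b² = 4·8³ + 27·3² = 4·512 + 27·9 ≡ 14 (mod 23). Nonzero ⇒ E is nonsingular.
For each x ∈ F_23, compute rhs = x³ + 8·x + 3 mod 23, then count y ∈ F_23 with y² ≡ rhs.
  x = 0: rhs = 3, matching y values: 7, 16 (2 points).
  x = 1: rhs = 12, matching y values: 9, 14 (2 points).
  x = 2: rhs = 4, matching y values: 2, 21 (2 points).
  x = 3: rhs = 8, matching y values: 10, 13 (2 points).
  x = 4: rhs = 7, matching y values: none (0 points).
  x = 5: rhs = 7, matching y values: none (0 points).
  x = 6: rhs = 14, matching y values: none (0 points).
  x = 7: rhs = 11, matching y values: none (0 points).
  x = 8: rhs = 4, matching y values: 2, 21 (2 points).
  x = 9: rhs = 22, matching y values: none (0 points).
  x = 10: rhs = 2, matching y values: 5, 18 (2 points).
  x = 11: rhs = 19, matching y values: none (0 points).
  x = 12: rhs = 10, matching y values: none (0 points).
  x = 13: rhs = 4, matching y values: 2, 21 (2 points).
  x = 14: rhs = 7, matching y values: none (0 points).
  x = 15: rhs = 2, matching y values: 5, 18 (2 points).
  x = 16: rhs = 18, matching y values: 8, 15 (2 points).
  x = 17: rhs = 15, matching y values: none (0 points).
  x = 18: rhs = 22, matching y values: none (0 points).
  x = 19: rhs = 22, matching y values: none (0 points).
  x = 20: rhs = 21, matching y values: none (0 points).
  x = 21: rhs = 2, matching y values: 5, 18 (2 points).
  x = 22: rhs = 17, matching y values: none (0 points).
Total affine count: 20.
Full point count |E(F_23)| = 20 + 1 = 21.
Hasse bound: |21 − (23+1)| = |-3| = 3 ≤ 2√23 ≈ 9.5917 ✓.


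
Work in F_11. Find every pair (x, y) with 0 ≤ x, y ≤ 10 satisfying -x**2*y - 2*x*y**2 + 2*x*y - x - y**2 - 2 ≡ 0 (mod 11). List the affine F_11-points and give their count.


Affine F_11-points: {(0, 3), (0, 8), (1, 7), (1, 8), (3, 3), (3, 6), (5, 1), (7, 6), (7, 10), (9, 0), (9, 10)}; count = 11.

For each of the 121 pairs (x, y) ∈ F_11², evaluate f(x, y) mod 11. Record the zeros.
  x = 0: [0↦9, 1↦8, 2↦5, 3↦0, 4↦4, 5↦6, 6↦6, 7↦4, 8↦0, 9↦5, 10↦8]  zeros at y ∈ {3, 8}
  x = 1: [0↦8, 1↦6, 2↦9, 3↦6, 4↦8, 5↦4, 6↦5, 7↦0, 8↦0, 9↦5, 10↦4]  zeros at y ∈ {7, 8}
  x = 2: [0↦7, 1↦2, 2↦9, 3↦6, 4↦4, 5↦3, 6↦3, 7↦4, 8↦6, 9↦9, 10↦2]  zeros at y ∈ ∅
  x = 3: [0↦6, 1↦7, 2↦5, 3↦0, 4↦3, 5↦3, 6↦0, 7↦5, 8↦7, 9↦6, 10↦2]  zeros at y ∈ {3, 6}
  x = 4: [0↦5, 1↦10, 2↦8, 3↦10, 4↦5, 5↦4, 6↦7, 7↦3, 8↦3, 9↦7, 10↦4]  zeros at y ∈ ∅
  x = 5: [0↦4, 1↦0, 2↦7, 3↦3, 4↦10, 5↦6, 6↦2, 7↦9, 8↦5, 9↦1, 10↦8]  zeros at y ∈ {1}
  x = 6: [0↦3, 1↦10, 2↦2, 3↦1, 4↦7, 5↦9, 6↦7, 7↦1, 8↦2, 9↦10, 10↦3]  zeros at y ∈ ∅
  x = 7: [0↦2, 1↦7, 2↦4, 3↦4, 4↦7, 5↦2, 6↦0, 7↦1, 8↦5, 9↦1, 10↦0]  zeros at y ∈ {6, 10}
  x = 8: [0↦1, 1↦2, 2↦2, 3↦1, 4↦10, 5↦7, 6↦3, 7↦9, 8↦3, 9↦7, 10↦10]  zeros at y ∈ ∅
  x = 9: [0↦0, 1↦6, 2↦7, 3↦3, 4↦5, 5↦2, 6↦5, 7↦3, 8↦7, 9↦6, 10↦0]  zeros at y ∈ {0, 10}
  x = 10: [0↦10, 1↦8, 2↦8, 3↦10, 4↦3, 5↦9, 6↦6, 7↦5, 8↦6, 9↦9, 10↦3]  zeros at y ∈ ∅
Collecting zeros: affine points = {(0, 3), (0, 8), (1, 7), (1, 8), (3, 3), (3, 6), (5, 1), (7, 6), (7, 10), (9, 0), (9, 10)}.
Total count |C(F_11)_aff| = 11.


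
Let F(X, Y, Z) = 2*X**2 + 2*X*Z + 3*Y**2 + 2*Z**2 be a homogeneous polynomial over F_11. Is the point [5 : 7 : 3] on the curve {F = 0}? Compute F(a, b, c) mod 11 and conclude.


F(5,7,3) ≡ 3 (mod 11); P is NOT on the curve.

Evaluate F(5, 7, 3) term-by-term (mod 11).
  2*X**2 ↦ 2·25·1·1 = 50
  2*X*Z ↦ 2·5·1·3 = 30
  3*Y**2 ↦ 3·1·49·1 = 147
  2*Z**2 ↦ 2·1·1·9 = 18
Sum: F(5, 7, 3) = (50) + (30) + (147) + (18) = 245.
Reducing mod 11: 245 ≡ 3 (mod 11).
Since F(a, b, c) ≡ 3 ≠ 0 (mod 11), P does NOT lie on the curve.


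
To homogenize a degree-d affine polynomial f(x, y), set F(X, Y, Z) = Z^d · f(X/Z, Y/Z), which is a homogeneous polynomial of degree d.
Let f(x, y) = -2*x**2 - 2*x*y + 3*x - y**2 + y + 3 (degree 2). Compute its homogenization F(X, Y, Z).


F(X, Y, Z) = -2*X**2 - 2*X*Y + 3*X*Z - Y**2 + Y*Z + 3*Z**2

deg(f) = 2.
Substitute x = X/Z, y = Y/Z into f, then multiply by Z^2.
  monomial -2·x^2·y^0 ↦ -2·X^2·Y^0·Z^0.
  monomial -2·x^1·y^1 ↦ -2·X^1·Y^1·Z^0.
  monomial 3·x^1·y^0 ↦ 3·X^1·Y^0·Z^1.
  monomial -1·x^0·y^2 ↦ -1·X^0·Y^2·Z^0.
  monomial 1·x^0·y^1 ↦ 1·X^0·Y^1·Z^1.
  monomial 3·x^0·y^0 ↦ 3·X^0·Y^0·Z^2.
Collecting: F(X, Y, Z) = -2*X**2 - 2*X*Y + 3*X*Z - Y**2 + Y*Z + 3*Z**2.


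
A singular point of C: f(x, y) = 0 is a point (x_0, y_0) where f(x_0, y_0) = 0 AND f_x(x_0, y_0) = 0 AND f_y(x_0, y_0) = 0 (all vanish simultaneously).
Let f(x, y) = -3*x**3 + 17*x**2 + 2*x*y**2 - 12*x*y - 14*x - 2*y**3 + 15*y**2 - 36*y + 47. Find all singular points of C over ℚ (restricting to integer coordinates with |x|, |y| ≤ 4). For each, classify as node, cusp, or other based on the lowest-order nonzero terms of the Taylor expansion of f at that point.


Singular points: {(2, 3)}; classification: node.

Compute partial derivatives:
  f_x = -9*x**2 + 34*x + 2*y**2 - 12*y - 14.
  f_y = 4*x*y - 12*x - 6*y**2 + 30*y - 36.
Scan x_0 ∈ {−4, ..., 4}. For each x_0, f_y(x_0, y) is a polynomial in y; find its integer roots y ∈ {−4, ..., 4}, then test f_x and f at those candidates.
  x = -4: f_y(-4, y) = -6*y**2 + 14*y + 12; vanishes at y ∈ {3}. (-4, 3): f_x = -312 ≠ 0.
  x = -3: f_y(-3, y) = -6*y**2 + 18*y; vanishes at y ∈ {0, 3}. (-3, 0): f_x = -197 ≠ 0; (-3, 3): f_x = -215 ≠ 0.
  x = -2: f_y(-2, y) = -6*y**2 + 22*y - 12; vanishes at y ∈ {3}. (-2, 3): f_x = -136 ≠ 0.
  x = -1: f_y(-1, y) = -6*y**2 + 26*y - 24; vanishes at y ∈ {3}. (-1, 3): f_x = -75 ≠ 0.
  x = 0: f_y(0, y) = -6*y**2 + 30*y - 36; vanishes at y ∈ {2, 3}. (0, 2): f_x = -30 ≠ 0; (0, 3): f_x = -32 ≠ 0.
  x = 1: f_y(1, y) = -6*y**2 + 34*y - 48; vanishes at y ∈ {3}. (1, 3): f_x = -7 ≠ 0.
  x = 2: f_y(2, y) = -6*y**2 + 38*y - 60; vanishes at y ∈ {3}. (2, 3): f_x = 0, f = 0 — SINGULAR.
  x = 3: f_y(3, y) = -6*y**2 + 42*y - 72; vanishes at y ∈ {3, 4}. (3, 3): f_x = -11 ≠ 0; (3, 4): f_x = -9 ≠ 0.
  x = 4: f_y(4, y) = -6*y**2 + 46*y - 84; vanishes at y ∈ {3}. (4, 3): f_x = -40 ≠ 0.
Only singular point on the grid: (2, 3).
Classify: substitute x = 2 + u, y = 3 + v and expand: f = -3*u**3 - u**2 + 2*u*v**2 - 2*v**3 + v**2.
No constant or linear terms (consistent with a singular point). Quadratic part: -u**2 + v**2. Cubic part: -3*u**3 + 2*u*v**2 - 2*v**3.
The quadratic part v**2 - u**2 = (v − u)(v + u) splits into two distinct linear factors, so there are two distinct tangent lines y − 3 = ±(x − 2) — this is a node (ordinary double point).
Classification: node.


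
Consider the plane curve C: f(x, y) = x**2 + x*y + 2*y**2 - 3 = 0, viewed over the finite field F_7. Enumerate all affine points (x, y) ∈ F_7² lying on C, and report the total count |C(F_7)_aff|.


Affine F_7-points: ∅; count = 0.

For each of the 49 pairs (x, y) ∈ F_7², evaluate f(x, y) mod 7. Record the zeros.
  x = 0: [0↦4, 1↦6, 2↦5, 3↦1, 4↦1, 5↦5, 6↦6]  zeros at y ∈ ∅
  x = 1: [0↦5, 1↦1, 2↦1, 3↦5, 4↦6, 5↦4, 6↦6]  zeros at y ∈ ∅
  x = 2: [0↦1, 1↦5, 2↦6, 3↦4, 4↦6, 5↦5, 6↦1]  zeros at y ∈ ∅
  x = 3: [0↦6, 1↦4, 2↦6, 3↦5, 4↦1, 5↦1, 6↦5]  zeros at y ∈ ∅
  x = 4: [0↦6, 1↦5, 2↦1, 3↦1, 4↦5, 5↦6, 6↦4]  zeros at y ∈ ∅
  x = 5: [0↦1, 1↦1, 2↦5, 3↦6, 4↦4, 5↦6, 6↦5]  zeros at y ∈ ∅
  x = 6: [0↦5, 1↦6, 2↦4, 3↦6, 4↦5, 5↦1, 6↦1]  zeros at y ∈ ∅
Collecting zeros: affine points = ∅.
Total count |C(F_7)_aff| = 0.


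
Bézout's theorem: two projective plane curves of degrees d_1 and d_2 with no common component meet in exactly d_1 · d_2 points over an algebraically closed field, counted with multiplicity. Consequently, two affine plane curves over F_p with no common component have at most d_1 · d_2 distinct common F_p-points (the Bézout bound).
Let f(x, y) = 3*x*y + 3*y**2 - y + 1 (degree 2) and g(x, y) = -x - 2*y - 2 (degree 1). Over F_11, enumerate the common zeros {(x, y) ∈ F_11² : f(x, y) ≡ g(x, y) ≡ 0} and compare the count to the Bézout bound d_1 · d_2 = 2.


Common zeros: ∅; count = 0; Bézout bound = 2.

deg(f) = 2, deg(g) = 1, so Bézout bound = 2.
Scan x ∈ F_11. For each x, list the y ∈ F_11 with f(x, y) ≡ 0 and those with g(x, y) ≡ 0 (mod 11); the common zeros in that column are the intersection.
  x = 0: f ≡ 0 at y ∈ {2}; g ≡ 0 at y ∈ {10}; common: ∅.
  x = 1: f ≡ 0 at y ∈ {6, 8}; g ≡ 0 at y ∈ {4}; common: ∅.
  x = 2: f ≡ 0 at y ∈ ∅; g ≡ 0 at y ∈ {9}; common: ∅.
  x = 3: f ≡ 0 at y ∈ ∅; g ≡ 0 at y ∈ {3}; common: ∅.
  x = 4: f ≡ 0 at y ∈ ∅; g ≡ 0 at y ∈ {8}; common: ∅.
  x = 5: f ≡ 0 at y ∈ ∅; g ≡ 0 at y ∈ {2}; common: ∅.
  x = 6: f ≡ 0 at y ∈ ∅; g ≡ 0 at y ∈ {7}; common: ∅.
  x = 7: f ≡ 0 at y ∈ {3, 5}; g ≡ 0 at y ∈ {1}; common: ∅.
  x = 8: f ≡ 0 at y ∈ {9}; g ≡ 0 at y ∈ {6}; common: ∅.
  x = 9: f ≡ 0 at y ∈ {7, 10}; g ≡ 0 at y ∈ {0}; common: ∅.
  x = 10: f ≡ 0 at y ∈ {1, 4}; g ≡ 0 at y ∈ {5}; common: ∅.
Collecting: common zeros = ∅, so the count is 0.
Comparison with the Bézout bound: 0 ≤ 2 = deg(f)·deg(g), as expected for curves with no common component (the affine F_11-count falls short of the bound because intersections may lie at infinity, over extension fields, or carry multiplicity).


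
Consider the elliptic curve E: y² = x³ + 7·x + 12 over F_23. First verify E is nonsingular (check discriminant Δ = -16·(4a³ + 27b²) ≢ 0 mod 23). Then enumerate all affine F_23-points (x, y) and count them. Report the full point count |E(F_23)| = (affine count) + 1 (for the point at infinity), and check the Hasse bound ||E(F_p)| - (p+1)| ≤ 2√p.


Affine points = {(0, 9), (0, 14), (4, 9), (4, 14), (7, 6), (7, 17), (10, 1), (10, 22), (13, 0), (14, 5), (14, 18), (18, 6), (18, 17), (19, 9), (19, 14), (21, 6), (21, 17), (22, 2), (22, 21)}; affine count = 19; |E(F_23)| = 20.

Discriminant check: Δ ∝ 4a³ + 27b² = 4·7³ + 27·12² = 4·343 + 27·144 ≡ 16 (mod 23). Nonzero ⇒ E is nonsingular.
For each x ∈ F_23, compute rhs = x³ + 7·x + 12 mod 23, then count y ∈ F_23 with y² ≡ rhs.
  x = 0: rhs = 12, matching y values: 9, 14 (2 points).
  x = 1: rhs = 20, matching y values: none (0 points).
  x = 2: rhs = 11, matching y values: none (0 points).
  x = 3: rhs = 14, matching y values: none (0 points).
  x = 4: rhs = 12, matching y values: 9, 14 (2 points).
  x = 5: rhs = 11, matching y values: none (0 points).
  x = 6: rhs = 17, matching y values: none (0 points).
  x = 7: rhs = 13, matching y values: 6, 17 (2 points).
  x = 8: rhs = 5, matching y values: none (0 points).
  x = 9: rhs = 22, matching y values: none (0 points).
  x = 10: rhs = 1, matching y values: 1, 22 (2 points).
  x = 11: rhs = 17, matching y values: none (0 points).
  x = 12: rhs = 7, matching y values: none (0 points).
  x = 13: rhs = 0, matching y values: 0 (1 points).
  x = 14: rhs = 2, matching y values: 5, 18 (2 points).
  x = 15: rhs = 19, matching y values: none (0 points).
  x = 16: rhs = 11, matching y values: none (0 points).
  x = 17: rhs = 7, matching y values: none (0 points).
  x = 18: rhs = 13, matching y values: 6, 17 (2 points).
  x = 19: rhs = 12, matching y values: 9, 14 (2 points).
  x = 20: rhs = 10, matching y values: none (0 points).
  x = 21: rhs = 13, matching y values: 6, 17 (2 points).
  x = 22: rhs = 4, matching y values: 2, 21 (2 points).
Total affine count: 19.
Full point count |E(F_23)| = 19 + 1 = 20.
Hasse bound: |20 − (23+1)| = |-4| = 4 ≤ 2√23 ≈ 9.5917 ✓.


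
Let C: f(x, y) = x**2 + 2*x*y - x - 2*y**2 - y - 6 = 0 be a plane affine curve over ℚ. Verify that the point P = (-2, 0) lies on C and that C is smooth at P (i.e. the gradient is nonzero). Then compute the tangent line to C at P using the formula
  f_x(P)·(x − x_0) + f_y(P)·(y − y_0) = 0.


Tangent line at P: -5*x - 5*y - 10 = 0.

Step 1: f(-2, 0) = 0, so P lies on C.
Step 2: partial derivatives
  f_x(x, y) = 2*x + 2*y - 1, f_y(x, y) = 2*x - 4*y - 1.
  f_x(P) = -5, f_y(P) = -5 (gradient nonzero, so P is smooth).
Step 3: tangent line at P: -5·(x − -2) + -5·(y − 0) = 0.
Expanding: -5*x - 5*y - 10 = 0.


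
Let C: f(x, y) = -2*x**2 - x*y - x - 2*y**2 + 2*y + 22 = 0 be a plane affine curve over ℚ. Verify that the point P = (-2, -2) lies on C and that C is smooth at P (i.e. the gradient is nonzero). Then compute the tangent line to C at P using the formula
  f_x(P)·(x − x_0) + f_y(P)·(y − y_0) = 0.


Tangent line at P: 9*x + 12*y + 42 = 0.

Step 1: f(-2, -2) = 0, so P lies on C.
Step 2: partial derivatives
  f_x(x, y) = -4*x - y - 1, f_y(x, y) = -x - 4*y + 2.
  f_x(P) = 9, f_y(P) = 12 (gradient nonzero, so P is smooth).
Step 3: tangent line at P: 9·(x − -2) + 12·(y − -2) = 0.
Expanding: 9*x + 12*y + 42 = 0.


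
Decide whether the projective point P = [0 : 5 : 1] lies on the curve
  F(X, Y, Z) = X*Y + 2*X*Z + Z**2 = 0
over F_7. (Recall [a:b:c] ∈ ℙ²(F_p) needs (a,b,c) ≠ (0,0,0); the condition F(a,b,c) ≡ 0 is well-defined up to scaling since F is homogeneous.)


F(0,5,1) ≡ 1 (mod 7); P is NOT on the curve.

Evaluate F(0, 5, 1) term-by-term (mod 7).
  X*Y ↦ 1·0·5·1 = 0
  2*X*Z ↦ 2·0·1·1 = 0
  Z**2 ↦ 1·1·1·1 = 1
Sum: F(0, 5, 1) = (0) + (0) + (1) = 1.
Reducing mod 7: 1 ≡ 1 (mod 7).
Since F(a, b, c) ≡ 1 ≠ 0 (mod 7), P does NOT lie on the curve.


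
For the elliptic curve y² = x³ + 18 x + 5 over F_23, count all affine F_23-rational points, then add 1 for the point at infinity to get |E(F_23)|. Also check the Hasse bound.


Affine points = {(1, 1), (1, 22), (2, 7), (2, 16), (4, 7), (4, 16), (5, 6), (5, 17), (10, 9), (10, 14), (11, 4), (11, 19), (15, 4), (15, 19), (17, 7), (17, 16), (20, 4), (20, 19), (22, 3), (22, 20)}; affine count = 20; |E(F_23)| = 21.

Discriminant check: Δ ∝ 4a³ + 27b² = 4·18³ + 27·5² = 4·5832 + 27·25 ≡ 14 (mod 23). Nonzero ⇒ E is nonsingular.
For each x ∈ F_23, compute rhs = x³ + 18·x + 5 mod 23, then count y ∈ F_23 with y² ≡ rhs.
  x = 0: rhs = 5, matching y values: none (0 points).
  x = 1: rhs = 1, matching y values: 1, 22 (2 points).
  x = 2: rhs = 3, matching y values: 7, 16 (2 points).
  x = 3: rhs = 17, matching y values: none (0 points).
  x = 4: rhs = 3, matching y values: 7, 16 (2 points).
  x = 5: rhs = 13, matching y values: 6, 17 (2 points).
  x = 6: rhs = 7, matching y values: none (0 points).
  x = 7: rhs = 14, matching y values: none (0 points).
  x = 8: rhs = 17, matching y values: none (0 points).
  x = 9: rhs = 22, matching y values: none (0 points).
  x = 10: rhs = 12, matching y values: 9, 14 (2 points).
  x = 11: rhs = 16, matching y values: 4, 19 (2 points).
  x = 12: rhs = 17, matching y values: none (0 points).
  x = 13: rhs = 21, matching y values: none (0 points).
  x = 14: rhs = 11, matching y values: none (0 points).
  x = 15: rhs = 16, matching y values: 4, 19 (2 points).
  x = 16: rhs = 19, matching y values: none (0 points).
  x = 17: rhs = 3, matching y values: 7, 16 (2 points).
  x = 18: rhs = 20, matching y values: none (0 points).
  x = 19: rhs = 7, matching y values: none (0 points).
  x = 20: rhs = 16, matching y values: 4, 19 (2 points).
  x = 21: rhs = 7, matching y values: none (0 points).
  x = 22: rhs = 9, matching y values: 3, 20 (2 points).
Total affine count: 20.
Full point count |E(F_23)| = 20 + 1 = 21.
Hasse bound: |21 − (23+1)| = |-3| = 3 ≤ 2√23 ≈ 9.5917 ✓.


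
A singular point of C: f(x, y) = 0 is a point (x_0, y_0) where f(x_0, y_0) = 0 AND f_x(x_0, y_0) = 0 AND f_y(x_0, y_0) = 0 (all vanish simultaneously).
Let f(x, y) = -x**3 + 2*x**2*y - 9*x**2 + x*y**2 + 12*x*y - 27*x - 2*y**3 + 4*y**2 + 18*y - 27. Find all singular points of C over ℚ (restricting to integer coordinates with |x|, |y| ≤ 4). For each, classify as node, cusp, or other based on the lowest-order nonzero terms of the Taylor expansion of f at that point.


Singular points: {(-3, 0)}; classification: cusp.

Compute partial derivatives:
  f_x = -3*x**2 + 4*x*y - 18*x + y**2 + 12*y - 27.
  f_y = 2*x**2 + 2*x*y + 12*x - 6*y**2 + 8*y + 18.
Scan x_0 ∈ {−4, ..., 4}. For each x_0, f_y(x_0, y) is a polynomial in y; find its integer roots y ∈ {−4, ..., 4}, then test f_x and f at those candidates.
  x = -4: f_y(-4, y) = 2 - 6*y**2; no integer root y with |y| ≤ 4.
  x = -3: f_y(-3, y) = -6*y**2 + 2*y; vanishes at y ∈ {0}. (-3, 0): f_x = 0, f = 0 — SINGULAR.
  x = -2: f_y(-2, y) = -6*y**2 + 4*y + 2; vanishes at y ∈ {1}. (-2, 1): f_x = 2 ≠ 0.
  x = -1: f_y(-1, y) = -6*y**2 + 6*y + 8; no integer root y with |y| ≤ 4.
  x = 0: f_y(0, y) = -6*y**2 + 8*y + 18; no integer root y with |y| ≤ 4.
  x = 1: f_y(1, y) = -6*y**2 + 10*y + 32; no integer root y with |y| ≤ 4.
  x = 2: f_y(2, y) = -6*y**2 + 12*y + 50; no integer root y with |y| ≤ 4.
  x = 3: f_y(3, y) = -6*y**2 + 14*y + 72; no integer root y with |y| ≤ 4.
  x = 4: f_y(4, y) = -6*y**2 + 16*y + 98; no integer root y with |y| ≤ 4.
Only singular point on the grid: (-3, 0).
Classify: substitute x = -3 + u, y = 0 + v and expand: f = -u**3 + 2*u**2*v + u*v**2 - 2*v**3 + v**2.
No constant or linear terms (consistent with a singular point). Quadratic part: v**2. Cubic part: -u**3 + 2*u**2*v + u*v**2 - 2*v**3.
The quadratic part v**2 is a perfect square, so there is a single (double) tangent line v = 0, i.e. y = 0. Restricting the cubic part to that line (v = 0) leaves -u**3 ≠ 0, so f is not divisible by v and the branch is v² ≈ u**3 to lowest order — this is a cusp.
Classification: cusp.


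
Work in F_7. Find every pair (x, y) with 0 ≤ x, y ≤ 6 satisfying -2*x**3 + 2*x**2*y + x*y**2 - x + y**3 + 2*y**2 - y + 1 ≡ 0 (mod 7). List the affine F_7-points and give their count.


Affine F_7-points: {(1, 5), (2, 2), (2, 6), (3, 0), (6, 1)}; count = 5.

For each of the 49 pairs (x, y) ∈ F_7², evaluate f(x, y) mod 7. Record the zeros.
  x = 0: [0↦1, 1↦3, 2↦1, 3↦1, 4↦2, 5↦3, 6↦3]  zeros at y ∈ ∅
  x = 1: [0↦5, 1↦3, 2↦6, 3↦6, 4↦2, 5↦0, 6↦6]  zeros at y ∈ {5}
  x = 2: [0↦4, 1↦2, 2↦0, 3↦4, 4↦6, 5↦5, 6↦0]  zeros at y ∈ {2, 6}
  x = 3: [0↦0, 1↦2, 2↦6, 3↦4, 4↦2, 5↦6, 6↦1]  zeros at y ∈ {0}
  x = 4: [0↦2, 1↦5, 2↦5, 3↦1, 4↦6, 5↦5, 6↦4]  zeros at y ∈ ∅
  x = 5: [0↦5, 1↦6, 2↦6, 3↦4, 4↦6, 5↦4, 6↦4]  zeros at y ∈ ∅
  x = 6: [0↦4, 1↦0, 2↦4, 3↦1, 4↦4, 5↦5, 6↦3]  zeros at y ∈ {1}
Collecting zeros: affine points = {(1, 5), (2, 2), (2, 6), (3, 0), (6, 1)}.
Total count |C(F_7)_aff| = 5.


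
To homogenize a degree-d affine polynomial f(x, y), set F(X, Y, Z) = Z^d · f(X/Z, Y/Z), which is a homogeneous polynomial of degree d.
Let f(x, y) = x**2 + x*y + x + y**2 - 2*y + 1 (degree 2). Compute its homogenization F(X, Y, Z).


F(X, Y, Z) = X**2 + X*Y + X*Z + Y**2 - 2*Y*Z + Z**2

deg(f) = 2.
Substitute x = X/Z, y = Y/Z into f, then multiply by Z^2.
  monomial 1·x^2·y^0 ↦ 1·X^2·Y^0·Z^0.
  monomial 1·x^1·y^1 ↦ 1·X^1·Y^1·Z^0.
  monomial 1·x^1·y^0 ↦ 1·X^1·Y^0·Z^1.
  monomial 1·x^0·y^2 ↦ 1·X^0·Y^2·Z^0.
  monomial -2·x^0·y^1 ↦ -2·X^0·Y^1·Z^1.
  monomial 1·x^0·y^0 ↦ 1·X^0·Y^0·Z^2.
Collecting: F(X, Y, Z) = X**2 + X*Y + X*Z + Y**2 - 2*Y*Z + Z**2.


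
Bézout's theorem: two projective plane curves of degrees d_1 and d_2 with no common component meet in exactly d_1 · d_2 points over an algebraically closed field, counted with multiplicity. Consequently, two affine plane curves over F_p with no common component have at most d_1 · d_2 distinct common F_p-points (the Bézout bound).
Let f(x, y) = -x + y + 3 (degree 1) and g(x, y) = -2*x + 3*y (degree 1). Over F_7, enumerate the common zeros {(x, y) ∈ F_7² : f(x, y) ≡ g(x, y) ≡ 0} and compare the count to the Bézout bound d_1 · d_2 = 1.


Common zeros: {(2, 6)}; count = 1; Bézout bound = 1.

deg(f) = 1, deg(g) = 1, so Bézout bound = 1.
Scan x ∈ F_7. For each x, list the y ∈ F_7 with f(x, y) ≡ 0 and those with g(x, y) ≡ 0 (mod 7); the common zeros in that column are the intersection.
  x = 0: f ≡ 0 at y ∈ {4}; g ≡ 0 at y ∈ {0}; common: ∅.
  x = 1: f ≡ 0 at y ∈ {5}; g ≡ 0 at y ∈ {3}; common: ∅.
  x = 2: f ≡ 0 at y ∈ {6}; g ≡ 0 at y ∈ {6}; common: {6}.
  x = 3: f ≡ 0 at y ∈ {0}; g ≡ 0 at y ∈ {2}; common: ∅.
  x = 4: f ≡ 0 at y ∈ {1}; g ≡ 0 at y ∈ {5}; common: ∅.
  x = 5: f ≡ 0 at y ∈ {2}; g ≡ 0 at y ∈ {1}; common: ∅.
  x = 6: f ≡ 0 at y ∈ {3}; g ≡ 0 at y ∈ {4}; common: ∅.
Collecting: common zeros = {(2, 6)}, so the count is 1.
Comparison with the Bézout bound: 1 ≤ 1 = deg(f)·deg(g), as expected for curves with no common component (the bound is attained).


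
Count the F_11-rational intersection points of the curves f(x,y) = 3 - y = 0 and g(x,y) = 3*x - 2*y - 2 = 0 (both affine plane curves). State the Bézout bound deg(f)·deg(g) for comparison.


Common zeros: {(10, 3)}; count = 1; Bézout bound = 1.

deg(f) = 1, deg(g) = 1, so Bézout bound = 1.
Scan x ∈ F_11. For each x, list the y ∈ F_11 with f(x, y) ≡ 0 and those with g(x, y) ≡ 0 (mod 11); the common zeros in that column are the intersection.
  x = 0: f ≡ 0 at y ∈ {3}; g ≡ 0 at y ∈ {10}; common: ∅.
  x = 1: f ≡ 0 at y ∈ {3}; g ≡ 0 at y ∈ {6}; common: ∅.
  x = 2: f ≡ 0 at y ∈ {3}; g ≡ 0 at y ∈ {2}; common: ∅.
  x = 3: f ≡ 0 at y ∈ {3}; g ≡ 0 at y ∈ {9}; common: ∅.
  x = 4: f ≡ 0 at y ∈ {3}; g ≡ 0 at y ∈ {5}; common: ∅.
  x = 5: f ≡ 0 at y ∈ {3}; g ≡ 0 at y ∈ {1}; common: ∅.
  x = 6: f ≡ 0 at y ∈ {3}; g ≡ 0 at y ∈ {8}; common: ∅.
  x = 7: f ≡ 0 at y ∈ {3}; g ≡ 0 at y ∈ {4}; common: ∅.
  x = 8: f ≡ 0 at y ∈ {3}; g ≡ 0 at y ∈ {0}; common: ∅.
  x = 9: f ≡ 0 at y ∈ {3}; g ≡ 0 at y ∈ {7}; common: ∅.
  x = 10: f ≡ 0 at y ∈ {3}; g ≡ 0 at y ∈ {3}; common: {3}.
Collecting: common zeros = {(10, 3)}, so the count is 1.
Comparison with the Bézout bound: 1 ≤ 1 = deg(f)·deg(g), as expected for curves with no common component (the bound is attained).


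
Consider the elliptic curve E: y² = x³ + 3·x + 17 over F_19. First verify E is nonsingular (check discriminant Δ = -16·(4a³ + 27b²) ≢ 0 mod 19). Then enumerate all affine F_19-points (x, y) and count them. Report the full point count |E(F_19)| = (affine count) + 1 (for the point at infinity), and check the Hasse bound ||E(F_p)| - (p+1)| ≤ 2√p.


Affine points = {(0, 6), (0, 13), (4, 6), (4, 13), (5, 9), (5, 10), (6, 2), (6, 17), (7, 1), (7, 18), (13, 7), (13, 12), (15, 6), (15, 13), (16, 0)}; affine count = 15; |E(F_19)| = 16.

Discriminant check: Δ ∝ 4a³ + 27b² = 4·3³ + 27·17² = 4·27 + 27·289 ≡ 7 (mod 19). Nonzero ⇒ E is nonsingular.
For each x ∈ F_19, compute rhs = x³ + 3·x + 17 mod 19, then count y ∈ F_19 with y² ≡ rhs.
  x = 0: rhs = 17, matching y values: 6, 13 (2 points).
  x = 1: rhs = 2, matching y values: none (0 points).
  x = 2: rhs = 12, matching y values: none (0 points).
  x = 3: rhs = 15, matching y values: none (0 points).
  x = 4: rhs = 17, matching y values: 6, 13 (2 points).
  x = 5: rhs = 5, matching y values: 9, 10 (2 points).
  x = 6: rhs = 4, matching y values: 2, 17 (2 points).
  x = 7: rhs = 1, matching y values: 1, 18 (2 points).
  x = 8: rhs = 2, matching y values: none (0 points).
  x = 9: rhs = 13, matching y values: none (0 points).
  x = 10: rhs = 2, matching y values: none (0 points).
  x = 11: rhs = 13, matching y values: none (0 points).
  x = 12: rhs = 14, matching y values: none (0 points).
  x = 13: rhs = 11, matching y values: 7, 12 (2 points).
  x = 14: rhs = 10, matching y values: none (0 points).
  x = 15: rhs = 17, matching y values: 6, 13 (2 points).
  x = 16: rhs = 0, matching y values: 0 (1 points).
  x = 17: rhs = 3, matching y values: none (0 points).
  x = 18: rhs = 13, matching y values: none (0 points).
Total affine count: 15.
Full point count |E(F_19)| = 15 + 1 = 16.
Hasse bound: |16 − (19+1)| = |-4| = 4 ≤ 2√19 ≈ 8.7178 ✓.


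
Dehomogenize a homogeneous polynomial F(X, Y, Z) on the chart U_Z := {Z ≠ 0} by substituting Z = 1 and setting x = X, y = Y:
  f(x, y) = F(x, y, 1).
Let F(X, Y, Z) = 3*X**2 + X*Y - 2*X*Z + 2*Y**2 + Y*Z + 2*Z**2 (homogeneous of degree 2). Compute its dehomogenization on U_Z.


f(x, y) = 3*x**2 + x*y - 2*x + 2*y**2 + y + 2

On U_Z we set Z = 1. Each monomial c·X^i·Y^j·Z^k in F becomes c·x^i·y^j·1^k = c·x^i·y^j.
Substituting Z = 1: F(X, Y, 1) = 3*x**2 + x*y - 2*x + 2*y**2 + y + 2.
Note: deg(f) ≤ deg(F) = 2; strict inequality happens when F is divisible by Z (lost terms).


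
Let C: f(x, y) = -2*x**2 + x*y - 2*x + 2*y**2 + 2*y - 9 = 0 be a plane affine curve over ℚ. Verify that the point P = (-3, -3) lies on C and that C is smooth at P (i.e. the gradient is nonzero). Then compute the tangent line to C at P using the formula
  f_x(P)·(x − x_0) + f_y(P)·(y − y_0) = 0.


Tangent line at P: 7*x - 13*y - 18 = 0.

Step 1: f(-3, -3) = 0, so P lies on C.
Step 2: partial derivatives
  f_x(x, y) = -4*x + y - 2, f_y(x, y) = x + 4*y + 2.
  f_x(P) = 7, f_y(P) = -13 (gradient nonzero, so P is smooth).
Step 3: tangent line at P: 7·(x − -3) + -13·(y − -3) = 0.
Expanding: 7*x - 13*y - 18 = 0.


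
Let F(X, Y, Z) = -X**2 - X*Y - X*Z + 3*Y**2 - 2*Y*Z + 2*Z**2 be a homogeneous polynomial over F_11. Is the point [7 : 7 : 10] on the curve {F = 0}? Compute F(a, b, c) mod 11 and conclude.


F(7,7,10) ≡ 6 (mod 11); P is NOT on the curve.

Evaluate F(7, 7, 10) term-by-term (mod 11).
  -X**2 ↦ -1·49·1·1 = -49
  -X*Y ↦ -1·7·7·1 = -49
  -X*Z ↦ -1·7·1·10 = -70
  3*Y**2 ↦ 3·1·49·1 = 147
  -2*Y*Z ↦ -2·1·7·10 = -140
  2*Z**2 ↦ 2·1·1·100 = 200
Sum: F(7, 7, 10) = (-49) + (-49) + (-70) + (147) + (-140) + (200) = 39.
Reducing mod 11: 39 ≡ 6 (mod 11).
Since F(a, b, c) ≡ 6 ≠ 0 (mod 11), P does NOT lie on the curve.


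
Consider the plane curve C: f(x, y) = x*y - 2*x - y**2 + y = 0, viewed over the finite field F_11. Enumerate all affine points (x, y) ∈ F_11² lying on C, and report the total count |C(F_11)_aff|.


Affine F_11-points: {(0, 0), (0, 1), (2, 6), (2, 8), (3, 5), (3, 10), (4, 7), (4, 9), (6, 3), (6, 4)}; count = 10.

For each of the 121 pairs (x, y) ∈ F_11², evaluate f(x, y) mod 11. Record the zeros.
  x = 0: [0↦0, 1↦0, 2↦9, 3↦5, 4↦10, 5↦2, 6↦3, 7↦2, 8↦10, 9↦5, 10↦9]  zeros at y ∈ {0, 1}
  x = 1: [0↦9, 1↦10, 2↦9, 3↦6, 4↦1, 5↦5, 6↦7, 7↦7, 8↦5, 9↦1, 10↦6]  zeros at y ∈ ∅
  x = 2: [0↦7, 1↦9, 2↦9, 3↦7, 4↦3, 5↦8, 6↦0, 7↦1, 8↦0, 9↦8, 10↦3]  zeros at y ∈ {6, 8}
  x = 3: [0↦5, 1↦8, 2↦9, 3↦8, 4↦5, 5↦0, 6↦4, 7↦6, 8↦6, 9↦4, 10↦0]  zeros at y ∈ {5, 10}
  x = 4: [0↦3, 1↦7, 2↦9, 3↦9, 4↦7, 5↦3, 6↦8, 7↦0, 8↦1, 9↦0, 10↦8]  zeros at y ∈ {7, 9}
  x = 5: [0↦1, 1↦6, 2↦9, 3↦10, 4↦9, 5↦6, 6↦1, 7↦5, 8↦7, 9↦7, 10↦5]  zeros at y ∈ ∅
  x = 6: [0↦10, 1↦5, 2↦9, 3↦0, 4↦0, 5↦9, 6↦5, 7↦10, 8↦2, 9↦3, 10↦2]  zeros at y ∈ {3, 4}
  x = 7: [0↦8, 1↦4, 2↦9, 3↦1, 4↦2, 5↦1, 6↦9, 7↦4, 8↦8, 9↦10, 10↦10]  zeros at y ∈ ∅
  x = 8: [0↦6, 1↦3, 2↦9, 3↦2, 4↦4, 5↦4, 6↦2, 7↦9, 8↦3, 9↦6, 10↦7]  zeros at y ∈ ∅
  x = 9: [0↦4, 1↦2, 2↦9, 3↦3, 4↦6, 5↦7, 6↦6, 7↦3, 8↦9, 9↦2, 10↦4]  zeros at y ∈ ∅
  x = 10: [0↦2, 1↦1, 2↦9, 3↦4, 4↦8, 5↦10, 6↦10, 7↦8, 8↦4, 9↦9, 10↦1]  zeros at y ∈ ∅
Collecting zeros: affine points = {(0, 0), (0, 1), (2, 6), (2, 8), (3, 5), (3, 10), (4, 7), (4, 9), (6, 3), (6, 4)}.
Total count |C(F_11)_aff| = 10.
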